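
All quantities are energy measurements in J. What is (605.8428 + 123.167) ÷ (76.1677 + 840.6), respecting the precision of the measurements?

605.8428 + 123.167 = 729.0098, limited to 3 d.p. → 6 s.f.; 76.1677 + 840.6 = 916.7677, limited to 1 d.p. → 4 s.f.
Carrying full precision, 729.0098 ÷ 916.7677 = 0.79519577315…; keep min(6, 4) = 4 s.f.
Rounded to 4 significant figures: 0.7952.

0.7952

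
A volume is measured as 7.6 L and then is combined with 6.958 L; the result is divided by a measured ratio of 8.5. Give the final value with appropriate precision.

7.6 L + 6.958 L = 14.558 L; the sum is limited to 1 decimal place (3 s.f.).
Carrying full precision, 14.558 ÷ 8.5 = 1.71270588235… L; 8.5 has 2 s.f., so the result keeps min(3, 2) = 2 s.f.
Rounded to 2 significant figures: 1.7 L.

1.7 L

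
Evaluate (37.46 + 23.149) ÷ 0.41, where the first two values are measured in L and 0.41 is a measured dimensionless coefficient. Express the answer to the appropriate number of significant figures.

37.46 L + 23.149 L = 60.609 L; the sum is limited to 2 decimal places (4 s.f.).
Carrying full precision, 60.609 ÷ 0.41 = 147.826829268… L; 0.41 has 2 s.f., so the result keeps min(4, 2) = 2 s.f.
Rounded to 2 significant figures: 1.5 × 10^2 L.

1.5 × 10^2 L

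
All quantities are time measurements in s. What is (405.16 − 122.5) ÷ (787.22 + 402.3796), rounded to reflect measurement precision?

405.16 − 122.5 = 282.66, limited to 1 d.p. → 4 s.f.; 787.22 + 402.3796 = 1189.5996, limited to 2 d.p. → 6 s.f.
Carrying full precision, 282.66 ÷ 1189.5996 = 0.237609360326…; keep min(4, 6) = 4 s.f.
Rounded to 4 significant figures: 0.2376.

0.2376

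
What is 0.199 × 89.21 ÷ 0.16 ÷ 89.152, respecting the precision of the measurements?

1.2

0.199 × 89.21 ÷ 0.16 ÷ 89.152 = 1.24455915179…
Multiplication/division keeps the fewest significant figures: 0.199 → 3 s.f., 89.21 → 4 s.f., 0.16 → 2 s.f., 89.152 → 5 s.f.; limit is 2.
Rounded to 2 significant figures: 1.2.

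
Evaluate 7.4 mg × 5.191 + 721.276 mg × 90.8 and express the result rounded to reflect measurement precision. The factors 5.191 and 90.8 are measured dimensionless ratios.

6.55 × 10^4 mg

7.4 × 5.191 = 38.4134 → 38 mg (2 s.f., last digit at the 10^0 place).
721.276 × 90.8 = 65491.8608 → 6.55 × 10^4 mg (3 s.f., last digit at the 10^2 place).
Sum: 65530.2742 mg; keep the coarser place, 10^2.
Result: 6.55 × 10^4 mg.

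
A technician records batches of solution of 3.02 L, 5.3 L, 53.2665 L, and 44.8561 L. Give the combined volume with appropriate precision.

3.02 L + 5.3 L + 53.2665 L + 44.8561 L = 106.4426 L.
Addition/subtraction keeps the fewest decimal places: 3.02 → 2 decimal places, 5.3 → 1 decimal place, 53.2665 → 4 decimal places, 44.8561 → 4 decimal places; limit is 1.
Rounded to 1 decimal place: 106.4 L.

106.4 L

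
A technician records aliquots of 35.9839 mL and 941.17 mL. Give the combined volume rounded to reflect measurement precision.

35.9839 mL + 941.17 mL = 977.1539 mL.
Addition/subtraction keeps the fewest decimal places: 35.9839 → 4 decimal places, 941.17 → 2 decimal places; limit is 2.
Rounded to 2 decimal places: 977.15 mL.

977.15 mL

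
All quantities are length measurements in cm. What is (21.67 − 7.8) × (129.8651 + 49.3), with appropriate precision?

2.49 × 10³ cm²

21.67 − 7.8 = 13.87, limited to 1 d.p. → 3 s.f.; 129.8651 + 49.3 = 179.1651, limited to 1 d.p. → 4 s.f.
Carrying full precision, 13.87 × 179.1651 = 2485.019937; keep min(3, 4) = 3 s.f.
Rounded to 3 significant figures: 2.49 × 10³ cm².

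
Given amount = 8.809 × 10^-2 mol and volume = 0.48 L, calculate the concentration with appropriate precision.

0.18 mol/L

concentration = 8.809 × 10^-2 mol ÷ 0.48 L = 0.183520833333… mol/L.
8.809 × 10^-2 has 4 significant figures; 0.48 has 2.
Division/multiplication keeps the fewest: 2 significant figures.
Rounded: 0.18 mol/L.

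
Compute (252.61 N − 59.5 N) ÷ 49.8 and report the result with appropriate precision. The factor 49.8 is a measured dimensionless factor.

3.88 N

252.61 N − 59.5 N = 193.11 N; the difference is limited to 1 decimal place (4 s.f.).
Carrying full precision, 193.11 ÷ 49.8 = 3.87771084337… N; 49.8 has 3 s.f., so the result keeps min(4, 3) = 3 s.f.
Rounded to 3 significant figures: 3.88 N.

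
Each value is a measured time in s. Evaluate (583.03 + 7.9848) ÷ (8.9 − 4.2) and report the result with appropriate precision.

583.03 + 7.9848 = 591.0148, limited to 2 d.p. → 5 s.f.; 8.9 − 4.2 = 4.7, limited to 1 d.p. → 2 s.f.
Carrying full precision, 591.0148 ÷ 4.7 = 125.747829787…; keep min(5, 2) = 2 s.f.
Rounded to 2 significant figures: 1.3 × 10².

1.3 × 10²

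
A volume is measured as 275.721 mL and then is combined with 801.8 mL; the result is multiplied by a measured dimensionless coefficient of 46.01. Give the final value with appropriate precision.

275.721 mL + 801.8 mL = 1077.521 mL; the sum is limited to 1 decimal place (5 s.f.).
Carrying full precision, 1077.521 × 46.01 = 49576.74121 mL; 46.01 has 4 s.f., so the result keeps min(5, 4) = 4 s.f.
Rounded to 4 significant figures: 4.958 × 10^4 mL.

4.958 × 10^4 mL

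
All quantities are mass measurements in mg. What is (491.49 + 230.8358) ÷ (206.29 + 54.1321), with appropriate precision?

491.49 + 230.8358 = 722.3258, limited to 2 d.p. → 5 s.f.; 206.29 + 54.1321 = 260.4221, limited to 2 d.p. → 5 s.f.
Carrying full precision, 722.3258 ÷ 260.4221 = 2.77367320208…; keep min(5, 5) = 5 s.f.
Rounded to 5 significant figures: 2.7737.

2.7737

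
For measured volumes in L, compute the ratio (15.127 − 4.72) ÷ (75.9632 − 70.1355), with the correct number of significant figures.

15.127 − 4.72 = 10.407, limited to 2 d.p. → 4 s.f.; 75.9632 − 70.1355 = 5.8277, limited to 4 d.p. → 5 s.f.
Carrying full precision, 10.407 ÷ 5.8277 = 1.78578169775…; keep min(4, 5) = 4 s.f.
Rounded to 4 significant figures: 1.786.

1.786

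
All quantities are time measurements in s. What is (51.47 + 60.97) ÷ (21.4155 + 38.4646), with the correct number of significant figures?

51.47 + 60.97 = 112.44, limited to 2 d.p. → 5 s.f.; 21.4155 + 38.4646 = 59.8801, limited to 4 d.p. → 6 s.f.
Carrying full precision, 112.44 ÷ 59.8801 = 1.87775237516…; keep min(5, 6) = 5 s.f.
Rounded to 5 significant figures: 1.8778.

1.8778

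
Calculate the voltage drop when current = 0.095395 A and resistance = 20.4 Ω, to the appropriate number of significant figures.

1.95 V

voltage drop = 0.095395 A × 20.4 Ω = 1.946058 V.
0.095395 has 5 significant figures; 20.4 has 3.
Division/multiplication keeps the fewest: 3 significant figures.
Rounded: 1.95 V.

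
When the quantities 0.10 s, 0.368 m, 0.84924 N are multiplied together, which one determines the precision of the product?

0.10 s → 2 s.f.; 0.368 m → 3 s.f.; 0.84924 N → 5 s.f.
The fewest is 2 significant figures, from 0.10 s.

0.10 s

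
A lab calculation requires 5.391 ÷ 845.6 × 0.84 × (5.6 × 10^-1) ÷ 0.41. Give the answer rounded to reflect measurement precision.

5.391 ÷ 845.6 × 0.84 × (5.6 × 10^-1) ÷ 0.41 = 0.00731455338394…
Multiplication/division keeps the fewest significant figures: 5.391 → 4 s.f., 845.6 → 4 s.f., 0.84 → 2 s.f., 5.6 × 10^-1 → 2 s.f., 0.41 → 2 s.f.; limit is 2.
Rounded to 2 significant figures: 0.0073.

0.0073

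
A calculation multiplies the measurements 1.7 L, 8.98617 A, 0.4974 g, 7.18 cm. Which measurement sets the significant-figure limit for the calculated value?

1.7 L → 2 s.f.; 8.98617 A → 6 s.f.; 0.4974 g → 4 s.f.; 7.18 cm → 3 s.f.
The fewest is 2 significant figures, from 1.7 L.

1.7 L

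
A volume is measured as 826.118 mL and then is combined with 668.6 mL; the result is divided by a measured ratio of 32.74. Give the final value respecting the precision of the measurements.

45.65 mL

826.118 mL + 668.6 mL = 1494.718 mL; the sum is limited to 1 decimal place (5 s.f.).
Carrying full precision, 1494.718 ÷ 32.74 = 45.6541844838… mL; 32.74 has 4 s.f., so the result keeps min(5, 4) = 4 s.f.
Rounded to 4 significant figures: 45.65 mL.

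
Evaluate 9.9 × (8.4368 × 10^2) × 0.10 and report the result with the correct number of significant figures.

9.9 × (8.4368 × 10^2) × 0.10 = 835.2432
Multiplication/division keeps the fewest significant figures: 9.9 → 2 s.f., 8.4368 × 10^2 → 5 s.f., 0.10 → 2 s.f.; limit is 2.
Rounded to 2 significant figures: 8.4 × 10^2.

8.4 × 10^2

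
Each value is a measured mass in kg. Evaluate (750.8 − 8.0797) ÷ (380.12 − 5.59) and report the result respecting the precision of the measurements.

1.983

750.8 − 8.0797 = 742.7203, limited to 1 d.p. → 4 s.f.; 380.12 − 5.59 = 374.53, limited to 2 d.p. → 5 s.f.
Carrying full precision, 742.7203 ÷ 374.53 = 1.98307291806…; keep min(4, 5) = 4 s.f.
Rounded to 4 significant figures: 1.983.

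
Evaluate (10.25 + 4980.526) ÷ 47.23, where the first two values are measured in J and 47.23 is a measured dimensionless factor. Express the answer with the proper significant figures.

105.7 J

10.25 J + 4980.526 J = 4990.776 J; the sum is limited to 2 decimal places (6 s.f.).
Carrying full precision, 4990.776 ÷ 47.23 = 105.669616769… J; 47.23 has 4 s.f., so the result keeps min(6, 4) = 4 s.f.
Rounded to 4 significant figures: 105.7 J.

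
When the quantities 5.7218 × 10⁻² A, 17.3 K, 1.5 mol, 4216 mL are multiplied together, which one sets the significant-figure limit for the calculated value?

5.7218 × 10⁻² A → 5 s.f.; 17.3 K → 3 s.f.; 1.5 mol → 2 s.f.; 4216 mL → 4 s.f.
The fewest is 2 significant figures, from 1.5 mol.

1.5 mol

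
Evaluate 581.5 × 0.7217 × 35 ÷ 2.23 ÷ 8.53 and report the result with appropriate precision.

581.5 × 0.7217 × 35 ÷ 2.23 ÷ 8.53 = 772.183601533…
Multiplication/division keeps the fewest significant figures: 581.5 → 4 s.f., 0.7217 → 4 s.f., 35 → 2 s.f., 2.23 → 3 s.f., 8.53 → 3 s.f.; limit is 2.
Rounded to 2 significant figures: 7.7 × 10².

7.7 × 10²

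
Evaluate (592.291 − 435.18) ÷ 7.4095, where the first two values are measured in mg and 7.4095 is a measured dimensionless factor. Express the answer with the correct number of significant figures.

592.291 mg − 435.18 mg = 157.111 mg; the difference is limited to 2 decimal places (5 s.f.).
Carrying full precision, 157.111 ÷ 7.4095 = 21.2039948714… mg; 7.4095 has 5 s.f., so the result keeps min(5, 5) = 5 s.f.
Rounded to 5 significant figures: 21.204 mg.

21.204 mg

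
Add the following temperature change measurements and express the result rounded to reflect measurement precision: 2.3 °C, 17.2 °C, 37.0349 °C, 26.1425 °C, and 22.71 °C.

2.3 °C + 17.2 °C + 37.0349 °C + 26.1425 °C + 22.71 °C = 105.3874 °C.
Addition/subtraction keeps the fewest decimal places: 2.3 → 1 decimal place, 17.2 → 1 decimal place, 37.0349 → 4 decimal places, 26.1425 → 4 decimal places, 22.71 → 2 decimal places; limit is 1.
Rounded to 1 decimal place: 105.4 °C.

105.4 °C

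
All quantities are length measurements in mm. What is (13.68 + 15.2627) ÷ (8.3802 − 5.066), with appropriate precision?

8.733

13.68 + 15.2627 = 28.9427, limited to 2 d.p. → 4 s.f.; 8.3802 − 5.066 = 3.3142, limited to 3 d.p. → 4 s.f.
Carrying full precision, 28.9427 ÷ 3.3142 = 8.73293705872…; keep min(4, 4) = 4 s.f.
Rounded to 4 significant figures: 8.733.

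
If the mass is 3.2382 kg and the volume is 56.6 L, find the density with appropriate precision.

density = 3.2382 kg ÷ 56.6 L = 0.0572120141343… kg/L.
3.2382 has 5 significant figures; 56.6 has 3.
Division/multiplication keeps the fewest: 3 significant figures.
Rounded: 0.0572 kg/L.

0.0572 kg/L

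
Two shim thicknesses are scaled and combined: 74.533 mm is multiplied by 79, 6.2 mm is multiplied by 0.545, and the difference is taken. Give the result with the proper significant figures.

74.533 × 79 = 5888.107 → 5.9 × 10^3 mm (2 s.f., last digit at the 10^2 place).
6.2 × 0.545 = 3.379 → 3.4 mm (2 s.f., last digit at the 10^-1 place).
Difference: 5884.728 mm; keep the coarser place, 10^2.
Result: 5.9 × 10^3 mm.

5.9 × 10^3 mm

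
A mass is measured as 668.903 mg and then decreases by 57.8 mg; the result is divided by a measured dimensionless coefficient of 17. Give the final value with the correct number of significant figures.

36 mg

668.903 mg − 57.8 mg = 611.103 mg; the difference is limited to 1 decimal place (4 s.f.).
Carrying full precision, 611.103 ÷ 17 = 35.9472352941… mg; 17 has 2 s.f., so the result keeps min(4, 2) = 2 s.f.
Rounded to 2 significant figures: 36 mg.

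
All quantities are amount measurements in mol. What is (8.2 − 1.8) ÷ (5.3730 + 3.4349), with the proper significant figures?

8.2 − 1.8 = 6.4, limited to 1 d.p. → 2 s.f.; 5.3730 + 3.4349 = 8.8079, limited to 4 d.p. → 5 s.f.
Carrying full precision, 6.4 ÷ 8.8079 = 0.726620420304…; keep min(2, 5) = 2 s.f.
Rounded to 2 significant figures: 0.73.

0.73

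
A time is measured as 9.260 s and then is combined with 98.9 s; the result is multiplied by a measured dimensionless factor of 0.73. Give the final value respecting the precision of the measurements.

9.260 s + 98.9 s = 108.160 s; the sum is limited to 1 decimal place (4 s.f.).
Carrying full precision, 108.160 × 0.73 = 78.9568 s; 0.73 has 2 s.f., so the result keeps min(4, 2) = 2 s.f.
Rounded to 2 significant figures: 79 s.

79 s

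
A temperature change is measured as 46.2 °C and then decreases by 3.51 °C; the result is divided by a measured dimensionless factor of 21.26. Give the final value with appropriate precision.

2.01 °C

46.2 °C − 3.51 °C = 42.69 °C; the difference is limited to 1 decimal place (3 s.f.).
Carrying full precision, 42.69 ÷ 21.26 = 2.00799623706… °C; 21.26 has 4 s.f., so the result keeps min(3, 4) = 3 s.f.
Rounded to 3 significant figures: 2.01 °C.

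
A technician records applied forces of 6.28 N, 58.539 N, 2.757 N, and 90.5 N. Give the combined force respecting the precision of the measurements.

158.1 N

6.28 N + 58.539 N + 2.757 N + 90.5 N = 158.076 N.
Addition/subtraction keeps the fewest decimal places: 6.28 → 2 decimal places, 58.539 → 3 decimal places, 2.757 → 3 decimal places, 90.5 → 1 decimal place; limit is 1.
Rounded to 1 decimal place: 158.1 N.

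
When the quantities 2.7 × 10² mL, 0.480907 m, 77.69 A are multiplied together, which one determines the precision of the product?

2.7 × 10² mL → 2 s.f.; 0.480907 m → 6 s.f.; 77.69 A → 4 s.f.
The fewest is 2 significant figures, from 2.7 × 10² mL.

2.7 × 10² mL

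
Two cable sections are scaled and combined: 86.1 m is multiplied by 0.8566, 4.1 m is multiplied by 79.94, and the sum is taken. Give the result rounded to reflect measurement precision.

86.1 × 0.8566 = 73.75326 → 73.8 m (3 s.f., last digit at the 10^-1 place).
4.1 × 79.94 = 327.754 → 3.3 × 10² m (2 s.f., last digit at the 10^1 place).
Sum: 401.50726 m; keep the coarser place, 10^1.
Result: 4.0 × 10² m.

4.0 × 10² m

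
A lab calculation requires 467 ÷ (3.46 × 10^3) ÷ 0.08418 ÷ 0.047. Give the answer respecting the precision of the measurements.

34

467 ÷ (3.46 × 10^3) ÷ 0.08418 ÷ 0.047 = 34.114106617…
Multiplication/division keeps the fewest significant figures: 467 → 3 s.f., 3.46 × 10^3 → 3 s.f., 0.08418 → 4 s.f., 0.047 → 2 s.f.; limit is 2.
Rounded to 2 significant figures: 34.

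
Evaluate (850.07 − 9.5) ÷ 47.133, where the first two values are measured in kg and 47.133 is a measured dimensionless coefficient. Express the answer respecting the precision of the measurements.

850.07 kg − 9.5 kg = 840.57 kg; the difference is limited to 1 decimal place (4 s.f.).
Carrying full precision, 840.57 ÷ 47.133 = 17.8340016549… kg; 47.133 has 5 s.f., so the result keeps min(4, 5) = 4 s.f.
Rounded to 4 significant figures: 17.83 kg.

17.83 kg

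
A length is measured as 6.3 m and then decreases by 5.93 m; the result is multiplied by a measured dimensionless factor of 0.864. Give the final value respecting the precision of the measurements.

0.3 m

6.3 m − 5.93 m = 0.37 m; the difference is limited to 1 decimal place (1 s.f.).
Carrying full precision, 0.37 × 0.864 = 0.31968 m; 0.864 has 3 s.f., so the result keeps min(1, 3) = 1 s.f.
Rounded to 1 significant figure: 0.3 m.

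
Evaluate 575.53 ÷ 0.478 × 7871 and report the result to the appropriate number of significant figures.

9.48 × 10^6

575.53 ÷ 0.478 × 7871 = 9476980.39749…
Multiplication/division keeps the fewest significant figures: 575.53 → 5 s.f., 0.478 → 3 s.f., 7871 → 4 s.f.; limit is 3.
Rounded to 3 significant figures: 9.48 × 10^6.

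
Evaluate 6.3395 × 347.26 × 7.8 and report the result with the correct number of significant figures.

6.3395 × 347.26 × 7.8 = 17171.347206
Multiplication/division keeps the fewest significant figures: 6.3395 → 5 s.f., 347.26 → 5 s.f., 7.8 → 2 s.f.; limit is 2.
Rounded to 2 significant figures: 1.7 × 10^4.

1.7 × 10^4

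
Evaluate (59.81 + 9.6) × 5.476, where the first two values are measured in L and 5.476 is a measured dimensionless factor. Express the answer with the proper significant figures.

3.80 × 10^2 L

59.81 L + 9.6 L = 69.41 L; the sum is limited to 1 decimal place (3 s.f.).
Carrying full precision, 69.41 × 5.476 = 380.08916 L; 5.476 has 4 s.f., so the result keeps min(3, 4) = 3 s.f.
Rounded to 3 significant figures: 3.80 × 10^2 L.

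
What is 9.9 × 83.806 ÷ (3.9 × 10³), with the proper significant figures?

9.9 × 83.806 ÷ (3.9 × 10³) = 0.212738307692…
Multiplication/division keeps the fewest significant figures: 9.9 → 2 s.f., 83.806 → 5 s.f., 3.9 × 10³ → 2 s.f.; limit is 2.
Rounded to 2 significant figures: 0.21.

0.21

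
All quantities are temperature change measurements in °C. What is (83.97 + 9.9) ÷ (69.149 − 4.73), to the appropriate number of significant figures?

1.46

83.97 + 9.9 = 93.87, limited to 1 d.p. → 3 s.f.; 69.149 − 4.73 = 64.419, limited to 2 d.p. → 4 s.f.
Carrying full precision, 93.87 ÷ 64.419 = 1.45717878266…; keep min(3, 4) = 3 s.f.
Rounded to 3 significant figures: 1.46.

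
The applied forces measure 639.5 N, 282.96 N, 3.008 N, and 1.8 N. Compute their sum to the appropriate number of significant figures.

639.5 N + 282.96 N + 3.008 N + 1.8 N = 927.268 N.
Addition/subtraction keeps the fewest decimal places: 639.5 → 1 decimal place, 282.96 → 2 decimal places, 3.008 → 3 decimal places, 1.8 → 1 decimal place; limit is 1.
Rounded to 1 decimal place: 927.3 N.

927.3 N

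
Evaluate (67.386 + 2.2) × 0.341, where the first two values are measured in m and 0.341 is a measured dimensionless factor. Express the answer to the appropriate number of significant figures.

23.7 m

67.386 m + 2.2 m = 69.586 m; the sum is limited to 1 decimal place (3 s.f.).
Carrying full precision, 69.586 × 0.341 = 23.728826 m; 0.341 has 3 s.f., so the result keeps min(3, 3) = 3 s.f.
Rounded to 3 significant figures: 23.7 m.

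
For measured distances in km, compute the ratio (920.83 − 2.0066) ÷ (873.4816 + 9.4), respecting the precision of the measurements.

920.83 − 2.0066 = 918.8234, limited to 2 d.p. → 5 s.f.; 873.4816 + 9.4 = 882.8816, limited to 1 d.p. → 4 s.f.
Carrying full precision, 918.8234 ÷ 882.8816 = 1.04070964895…; keep min(5, 4) = 4 s.f.
Rounded to 4 significant figures: 1.041.

1.041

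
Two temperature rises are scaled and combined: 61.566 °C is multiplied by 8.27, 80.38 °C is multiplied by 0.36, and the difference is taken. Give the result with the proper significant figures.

480. °C

61.566 × 8.27 = 509.15082 → 509 °C (3 s.f., last digit at the 10^0 place).
80.38 × 0.36 = 28.9368 → 29 °C (2 s.f., last digit at the 10^0 place).
Difference: 480.21402 °C; keep the coarser place, 10^0.
Result: 480. °C.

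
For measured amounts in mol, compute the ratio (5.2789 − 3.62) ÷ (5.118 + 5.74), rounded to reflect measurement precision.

0.153

5.2789 − 3.62 = 1.6589, limited to 2 d.p. → 3 s.f.; 5.118 + 5.74 = 10.858, limited to 2 d.p. → 4 s.f.
Carrying full precision, 1.6589 ÷ 10.858 = 0.152781359366…; keep min(3, 4) = 3 s.f.
Rounded to 3 significant figures: 0.153.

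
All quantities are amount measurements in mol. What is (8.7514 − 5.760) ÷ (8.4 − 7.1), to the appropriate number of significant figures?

8.7514 − 5.760 = 2.9914, limited to 3 d.p. → 4 s.f.; 8.4 − 7.1 = 1.3, limited to 1 d.p. → 2 s.f.
Carrying full precision, 2.9914 ÷ 1.3 = 2.30107692308…; keep min(4, 2) = 2 s.f.
Rounded to 2 significant figures: 2.3.

2.3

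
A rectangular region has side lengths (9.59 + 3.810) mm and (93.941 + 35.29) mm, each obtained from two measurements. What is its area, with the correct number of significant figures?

1732 mm²

9.59 + 3.810 = 13.400, limited to 2 d.p. → 4 s.f.; 93.941 + 35.29 = 129.231, limited to 2 d.p. → 5 s.f.
Carrying full precision, 13.400 × 129.231 = 1731.6954; keep min(4, 5) = 4 s.f.
Rounded to 4 significant figures: 1732 mm².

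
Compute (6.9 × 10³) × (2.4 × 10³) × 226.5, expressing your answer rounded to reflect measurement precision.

3.8 × 10⁹

(6.9 × 10³) × (2.4 × 10³) × 226.5 = 3.75084 × 10^9
Multiplication/division keeps the fewest significant figures: 6.9 × 10³ → 2 s.f., 2.4 × 10³ → 2 s.f., 226.5 → 4 s.f.; limit is 2.
Rounded to 2 significant figures: 3.8 × 10⁹.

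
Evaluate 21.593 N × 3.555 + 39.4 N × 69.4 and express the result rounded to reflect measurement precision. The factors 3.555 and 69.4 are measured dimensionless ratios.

2.81 × 10³ N

21.593 × 3.555 = 76.763115 → 76.76 N (4 s.f., last digit at the 10^-2 place).
39.4 × 69.4 = 2734.36 → 2.73 × 10³ N (3 s.f., last digit at the 10^1 place).
Sum: 2811.123115 N; keep the coarser place, 10^1.
Result: 2.81 × 10³ N.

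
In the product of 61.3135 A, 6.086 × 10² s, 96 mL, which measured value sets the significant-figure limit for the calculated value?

61.3135 A → 6 s.f.; 6.086 × 10² s → 4 s.f.; 96 mL → 2 s.f.
The fewest is 2 significant figures, from 96 mL.

96 mL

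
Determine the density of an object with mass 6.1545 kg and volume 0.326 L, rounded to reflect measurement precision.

density = 6.1545 kg ÷ 0.326 L = 18.8788343558… kg/L.
6.1545 has 5 significant figures; 0.326 has 3.
Division/multiplication keeps the fewest: 3 significant figures.
Rounded: 18.9 kg/L.

18.9 kg/L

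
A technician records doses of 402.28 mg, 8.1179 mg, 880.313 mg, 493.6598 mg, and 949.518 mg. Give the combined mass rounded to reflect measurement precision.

2.73389 × 10³ mg

402.28 mg + 8.1179 mg + 880.313 mg + 493.6598 mg + 949.518 mg = 2733.8887 mg.
Addition/subtraction keeps the fewest decimal places: 402.28 → 2 decimal places, 8.1179 → 4 decimal places, 880.313 → 3 decimal places, 493.6598 → 4 decimal places, 949.518 → 3 decimal places; limit is 2.
Rounded to 2 decimal places: 2.73389 × 10³ mg.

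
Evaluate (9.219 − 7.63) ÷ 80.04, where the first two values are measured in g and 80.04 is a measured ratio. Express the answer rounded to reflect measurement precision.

9.219 g − 7.63 g = 1.589 g; the difference is limited to 2 decimal places (3 s.f.).
Carrying full precision, 1.589 ÷ 80.04 = 0.0198525737131… g; 80.04 has 4 s.f., so the result keeps min(3, 4) = 3 s.f.
Rounded to 3 significant figures: 0.0199 g.

0.0199 g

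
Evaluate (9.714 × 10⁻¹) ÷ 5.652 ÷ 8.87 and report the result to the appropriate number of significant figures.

(9.714 × 10⁻¹) ÷ 5.652 ÷ 8.87 = 0.0193763658603…
Multiplication/division keeps the fewest significant figures: 9.714 × 10⁻¹ → 4 s.f., 5.652 → 4 s.f., 8.87 → 3 s.f.; limit is 3.
Rounded to 3 significant figures: 0.0194.

0.0194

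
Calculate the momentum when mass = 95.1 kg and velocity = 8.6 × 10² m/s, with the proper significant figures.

momentum = 95.1 kg × 8.6 × 10² m/s = 81786 kg·m/s.
95.1 has 3 significant figures; 8.6 × 10² has 2.
Division/multiplication keeps the fewest: 2 significant figures.
Rounded: 8.2 × 10⁴ kg·m/s.

8.2 × 10⁴ kg·m/s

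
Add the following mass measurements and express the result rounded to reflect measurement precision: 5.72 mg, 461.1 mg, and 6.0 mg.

5.72 mg + 461.1 mg + 6.0 mg = 472.82 mg.
Addition/subtraction keeps the fewest decimal places: 5.72 → 2 decimal places, 461.1 → 1 decimal place, 6.0 → 1 decimal place; limit is 1.
Rounded to 1 decimal place: 472.8 mg.

472.8 mg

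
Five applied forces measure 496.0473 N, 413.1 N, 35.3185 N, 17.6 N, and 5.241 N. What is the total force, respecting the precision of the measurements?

9.673 × 10^2 N

496.0473 N + 413.1 N + 35.3185 N + 17.6 N + 5.241 N = 967.3068 N.
Addition/subtraction keeps the fewest decimal places: 496.0473 → 4 decimal places, 413.1 → 1 decimal place, 35.3185 → 4 decimal places, 17.6 → 1 decimal place, 5.241 → 3 decimal places; limit is 1.
Rounded to 1 decimal place: 9.673 × 10^2 N.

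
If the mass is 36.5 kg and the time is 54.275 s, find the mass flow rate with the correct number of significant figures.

mass flow rate = 36.5 kg ÷ 54.275 s = 0.672501151543… kg/s.
36.5 has 3 significant figures; 54.275 has 5.
Division/multiplication keeps the fewest: 3 significant figures.
Rounded: 6.73 × 10⁻¹ kg/s.

6.73 × 10⁻¹ kg/s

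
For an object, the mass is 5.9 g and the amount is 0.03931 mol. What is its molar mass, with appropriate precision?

molar mass = 5.9 g ÷ 0.03931 mol = 150.089035869… g/mol.
5.9 has 2 significant figures; 0.03931 has 4.
Division/multiplication keeps the fewest: 2 significant figures.
Rounded: 1.5 × 10^2 g/mol.

1.5 × 10^2 g/mol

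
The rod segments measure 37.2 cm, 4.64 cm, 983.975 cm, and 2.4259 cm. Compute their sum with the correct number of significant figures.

1028.2 cm

37.2 cm + 4.64 cm + 983.975 cm + 2.4259 cm = 1028.2409 cm.
Addition/subtraction keeps the fewest decimal places: 37.2 → 1 decimal place, 4.64 → 2 decimal places, 983.975 → 3 decimal places, 2.4259 → 4 decimal places; limit is 1.
Rounded to 1 decimal place: 1028.2 cm.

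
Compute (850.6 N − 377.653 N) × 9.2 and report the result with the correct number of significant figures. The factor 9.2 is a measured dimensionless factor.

4.4 × 10^3 N

850.6 N − 377.653 N = 472.947 N; the difference is limited to 1 decimal place (4 s.f.).
Carrying full precision, 472.947 × 9.2 = 4351.1124 N; 9.2 has 2 s.f., so the result keeps min(4, 2) = 2 s.f.
Rounded to 2 significant figures: 4.4 × 10^3 N.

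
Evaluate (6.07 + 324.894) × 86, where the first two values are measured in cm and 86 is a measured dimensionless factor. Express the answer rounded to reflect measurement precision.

2.8 × 10^4 cm

6.07 cm + 324.894 cm = 330.964 cm; the sum is limited to 2 decimal places (5 s.f.).
Carrying full precision, 330.964 × 86 = 28462.904 cm; 86 has 2 s.f., so the result keeps min(5, 2) = 2 s.f.
Rounded to 2 significant figures: 2.8 × 10^4 cm.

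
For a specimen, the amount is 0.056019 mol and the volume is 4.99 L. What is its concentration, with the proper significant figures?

0.0112 mol/L

concentration = 0.056019 mol ÷ 4.99 L = 0.011226252505… mol/L.
0.056019 has 5 significant figures; 4.99 has 3.
Division/multiplication keeps the fewest: 3 significant figures.
Rounded: 0.0112 mol/L.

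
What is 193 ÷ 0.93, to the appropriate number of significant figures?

2.1 × 10^2

193 ÷ 0.93 = 207.52688172…
Multiplication/division keeps the fewest significant figures: 193 → 3 s.f., 0.93 → 2 s.f.; limit is 2.
Rounded to 2 significant figures: 2.1 × 10^2.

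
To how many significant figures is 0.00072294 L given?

0.00072294: leading zeros are not significant.

5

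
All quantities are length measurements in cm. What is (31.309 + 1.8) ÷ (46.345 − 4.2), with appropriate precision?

31.309 + 1.8 = 33.109, limited to 1 d.p. → 3 s.f.; 46.345 − 4.2 = 42.145, limited to 1 d.p. → 3 s.f.
Carrying full precision, 33.109 ÷ 42.145 = 0.785597342508…; keep min(3, 3) = 3 s.f.
Rounded to 3 significant figures: 0.786.

0.786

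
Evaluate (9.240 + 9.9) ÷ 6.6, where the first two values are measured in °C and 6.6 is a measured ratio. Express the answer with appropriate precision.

9.240 °C + 9.9 °C = 19.140 °C; the sum is limited to 1 decimal place (3 s.f.).
Carrying full precision, 19.140 ÷ 6.6 = 2.9 °C; 6.6 has 2 s.f., so the result keeps min(3, 2) = 2 s.f.
Rounded to 2 significant figures: 2.9 °C.

2.9 °C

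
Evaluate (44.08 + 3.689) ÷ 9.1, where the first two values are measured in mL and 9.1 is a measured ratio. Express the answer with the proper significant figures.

44.08 mL + 3.689 mL = 47.769 mL; the sum is limited to 2 decimal places (4 s.f.).
Carrying full precision, 47.769 ÷ 9.1 = 5.24934065934… mL; 9.1 has 2 s.f., so the result keeps min(4, 2) = 2 s.f.
Rounded to 2 significant figures: 5.2 mL.

5.2 mL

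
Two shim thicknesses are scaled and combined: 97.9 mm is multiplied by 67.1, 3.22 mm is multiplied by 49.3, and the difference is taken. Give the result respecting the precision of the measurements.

6.41 × 10³ mm

97.9 × 67.1 = 6569.09 → 6.57 × 10³ mm (3 s.f., last digit at the 10^1 place).
3.22 × 49.3 = 158.746 → 159 mm (3 s.f., last digit at the 10^0 place).
Difference: 6410.344 mm; keep the coarser place, 10^1.
Result: 6.41 × 10³ mm.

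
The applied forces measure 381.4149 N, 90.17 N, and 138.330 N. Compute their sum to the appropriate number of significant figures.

609.91 N

381.4149 N + 90.17 N + 138.330 N = 609.9149 N.
Addition/subtraction keeps the fewest decimal places: 381.4149 → 4 decimal places, 90.17 → 2 decimal places, 138.330 → 3 decimal places; limit is 2.
Rounded to 2 decimal places: 609.91 N.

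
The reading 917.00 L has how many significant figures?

5

917.00: trailing zeros after a decimal point are significant.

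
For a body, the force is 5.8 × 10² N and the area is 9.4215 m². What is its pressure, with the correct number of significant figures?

pressure = 5.8 × 10² N ÷ 9.4215 m² = 61.561322507… Pa.
5.8 × 10² has 2 significant figures; 9.4215 has 5.
Division/multiplication keeps the fewest: 2 significant figures.
Rounded: 62 Pa.

62 Pa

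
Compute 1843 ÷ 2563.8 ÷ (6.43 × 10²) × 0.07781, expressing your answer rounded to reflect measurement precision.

8.70 × 10⁻⁵

1843 ÷ 2563.8 ÷ (6.43 × 10²) × 0.07781 = 0.0000869892596004…
Multiplication/division keeps the fewest significant figures: 1843 → 4 s.f., 2563.8 → 5 s.f., 6.43 × 10² → 3 s.f., 0.07781 → 4 s.f.; limit is 3.
Rounded to 3 significant figures: 8.70 × 10⁻⁵.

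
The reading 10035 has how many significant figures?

10035: zeros between nonzero digits are significant.

5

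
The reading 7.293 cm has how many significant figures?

4

7.293: every digit is nonzero and significant.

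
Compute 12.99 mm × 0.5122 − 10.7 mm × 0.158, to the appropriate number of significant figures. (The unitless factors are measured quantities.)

4.96 mm

12.99 × 0.5122 = 6.653478 → 6.653 mm (4 s.f., last digit at the 10^-3 place).
10.7 × 0.158 = 1.6906 → 1.69 mm (3 s.f., last digit at the 10^-2 place).
Difference: 4.962878 mm; keep the coarser place, 10^-2.
Result: 4.96 mm.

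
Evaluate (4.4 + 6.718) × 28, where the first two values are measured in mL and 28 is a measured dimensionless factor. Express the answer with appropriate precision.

3.1 × 10^2 mL

4.4 mL + 6.718 mL = 11.118 mL; the sum is limited to 1 decimal place (3 s.f.).
Carrying full precision, 11.118 × 28 = 311.304 mL; 28 has 2 s.f., so the result keeps min(3, 2) = 2 s.f.
Rounded to 2 significant figures: 3.1 × 10^2 mL.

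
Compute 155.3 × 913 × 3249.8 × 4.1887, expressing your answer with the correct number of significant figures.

155.3 × 913 × 3249.8 × 4.1887 = 1.93009250541 × 10^9…
Multiplication/division keeps the fewest significant figures: 155.3 → 4 s.f., 913 → 3 s.f., 3249.8 → 5 s.f., 4.1887 → 5 s.f.; limit is 3.
Rounded to 3 significant figures: 1.93 × 10^9.

1.93 × 10^9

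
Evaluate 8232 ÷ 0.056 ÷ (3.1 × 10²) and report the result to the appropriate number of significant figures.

8232 ÷ 0.056 ÷ (3.1 × 10²) = 474.193548387…
Multiplication/division keeps the fewest significant figures: 8232 → 4 s.f., 0.056 → 2 s.f., 3.1 × 10² → 2 s.f.; limit is 2.
Rounded to 2 significant figures: 4.7 × 10².

4.7 × 10²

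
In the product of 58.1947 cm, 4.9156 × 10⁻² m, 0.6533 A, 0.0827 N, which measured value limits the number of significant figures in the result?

0.0827 N

58.1947 cm → 6 s.f.; 4.9156 × 10⁻² m → 5 s.f.; 0.6533 A → 4 s.f.; 0.0827 N → 3 s.f.
The fewest is 3 significant figures, from 0.0827 N.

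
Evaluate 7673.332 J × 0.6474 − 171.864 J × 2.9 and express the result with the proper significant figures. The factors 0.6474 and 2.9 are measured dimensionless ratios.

7673.332 × 0.6474 = 4967.7151368 → 4.968 × 10³ J (4 s.f., last digit at the 10^0 place).
171.864 × 2.9 = 498.4056 → 5.0 × 10² J (2 s.f., last digit at the 10^1 place).
Difference: 4469.3095368 J; keep the coarser place, 10^1.
Result: 4.47 × 10³ J.

4.47 × 10³ J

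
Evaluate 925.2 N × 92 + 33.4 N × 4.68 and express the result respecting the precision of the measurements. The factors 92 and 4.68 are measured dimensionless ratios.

8.5 × 10^4 N

925.2 × 92 = 85118.4 → 8.5 × 10^4 N (2 s.f., last digit at the 10^3 place).
33.4 × 4.68 = 156.312 → 156 N (3 s.f., last digit at the 10^0 place).
Sum: 85274.712 N; keep the coarser place, 10^3.
Result: 8.5 × 10^4 N.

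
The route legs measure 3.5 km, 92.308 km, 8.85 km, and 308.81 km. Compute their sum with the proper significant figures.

413.5 km

3.5 km + 92.308 km + 8.85 km + 308.81 km = 413.468 km.
Addition/subtraction keeps the fewest decimal places: 3.5 → 1 decimal place, 92.308 → 3 decimal places, 8.85 → 2 decimal places, 308.81 → 2 decimal places; limit is 1.
Rounded to 1 decimal place: 413.5 km.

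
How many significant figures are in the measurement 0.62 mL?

2

0.62: leading zeros are not significant.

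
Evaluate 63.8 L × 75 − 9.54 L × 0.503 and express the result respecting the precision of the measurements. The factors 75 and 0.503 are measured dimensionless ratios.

4.8 × 10³ L

63.8 × 75 = 4785 → 4.8 × 10³ L (2 s.f., last digit at the 10^2 place).
9.54 × 0.503 = 4.79862 → 4.80 L (3 s.f., last digit at the 10^-2 place).
Difference: 4780.20138 L; keep the coarser place, 10^2.
Result: 4.8 × 10³ L.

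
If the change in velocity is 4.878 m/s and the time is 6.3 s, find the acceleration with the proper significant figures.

acceleration = 4.878 m/s ÷ 6.3 s = 0.774285714286… m/s².
4.878 has 4 significant figures; 6.3 has 2.
Division/multiplication keeps the fewest: 2 significant figures.
Rounded: 0.77 m/s².

0.77 m/s²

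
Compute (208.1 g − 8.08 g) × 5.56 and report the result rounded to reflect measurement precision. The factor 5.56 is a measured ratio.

1.11 × 10³ g

208.1 g − 8.08 g = 200.02 g; the difference is limited to 1 decimal place (4 s.f.).
Carrying full precision, 200.02 × 5.56 = 1112.1112 g; 5.56 has 3 s.f., so the result keeps min(4, 3) = 3 s.f.
Rounded to 3 significant figures: 1.11 × 10³ g.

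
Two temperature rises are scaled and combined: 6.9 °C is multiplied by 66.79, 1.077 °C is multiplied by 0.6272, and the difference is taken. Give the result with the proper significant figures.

4.6 × 10^2 °C

6.9 × 66.79 = 460.851 → 4.6 × 10^2 °C (2 s.f., last digit at the 10^1 place).
1.077 × 0.6272 = 0.6754944 → 0.6755 °C (4 s.f., last digit at the 10^-4 place).
Difference: 460.1755056 °C; keep the coarser place, 10^1.
Result: 4.6 × 10^2 °C.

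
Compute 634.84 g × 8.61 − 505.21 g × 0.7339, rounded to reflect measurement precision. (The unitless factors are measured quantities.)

5.10 × 10³ g

634.84 × 8.61 = 5465.9724 → 5.47 × 10³ g (3 s.f., last digit at the 10^1 place).
505.21 × 0.7339 = 370.773619 → 370.8 g (4 s.f., last digit at the 10^-1 place).
Difference: 5095.198781 g; keep the coarser place, 10^1.
Result: 5.10 × 10³ g.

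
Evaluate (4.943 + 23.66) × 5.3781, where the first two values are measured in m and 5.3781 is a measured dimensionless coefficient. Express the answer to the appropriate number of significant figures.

4.943 m + 23.66 m = 28.603 m; the sum is limited to 2 decimal places (4 s.f.).
Carrying full precision, 28.603 × 5.3781 = 153.8297943 m; 5.3781 has 5 s.f., so the result keeps min(4, 5) = 4 s.f.
Rounded to 4 significant figures: 153.8 m.

153.8 m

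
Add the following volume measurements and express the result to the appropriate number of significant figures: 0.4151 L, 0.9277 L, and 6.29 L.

0.4151 L + 0.9277 L + 6.29 L = 7.6328 L.
Addition/subtraction keeps the fewest decimal places: 0.4151 → 4 decimal places, 0.9277 → 4 decimal places, 6.29 → 2 decimal places; limit is 2.
Rounded to 2 decimal places: 7.63 L.

7.63 L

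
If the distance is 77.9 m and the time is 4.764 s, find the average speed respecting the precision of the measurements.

average speed = 77.9 m ÷ 4.764 s = 16.3518052057… m/s.
77.9 has 3 significant figures; 4.764 has 4.
Division/multiplication keeps the fewest: 3 significant figures.
Rounded: 16.4 m/s.

16.4 m/s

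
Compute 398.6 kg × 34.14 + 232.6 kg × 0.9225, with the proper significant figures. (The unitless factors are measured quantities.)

398.6 × 34.14 = 13608.204 → 1.361 × 10⁴ kg (4 s.f., last digit at the 10^1 place).
232.6 × 0.9225 = 214.5735 → 214.6 kg (4 s.f., last digit at the 10^-1 place).
Sum: 13822.7775 kg; keep the coarser place, 10^1.
Result: 1.382 × 10⁴ kg.

1.382 × 10⁴ kg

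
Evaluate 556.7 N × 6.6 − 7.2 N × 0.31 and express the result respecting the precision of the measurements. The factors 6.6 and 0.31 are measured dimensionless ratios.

556.7 × 6.6 = 3674.22 → 3.7 × 10^3 N (2 s.f., last digit at the 10^2 place).
7.2 × 0.31 = 2.232 → 2.2 N (2 s.f., last digit at the 10^-1 place).
Difference: 3671.988 N; keep the coarser place, 10^2.
Result: 3.7 × 10^3 N.

3.7 × 10^3 N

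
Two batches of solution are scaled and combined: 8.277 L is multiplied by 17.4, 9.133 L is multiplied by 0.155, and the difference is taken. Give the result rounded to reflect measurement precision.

8.277 × 17.4 = 144.0198 → 144 L (3 s.f., last digit at the 10^0 place).
9.133 × 0.155 = 1.415615 → 1.42 L (3 s.f., last digit at the 10^-2 place).
Difference: 142.604185 L; keep the coarser place, 10^0.
Result: 143 L.

143 L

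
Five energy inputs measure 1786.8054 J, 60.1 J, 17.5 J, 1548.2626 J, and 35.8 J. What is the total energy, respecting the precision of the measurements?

3448.5 J

1786.8054 J + 60.1 J + 17.5 J + 1548.2626 J + 35.8 J = 3448.4680 J.
Addition/subtraction keeps the fewest decimal places: 1786.8054 → 4 decimal places, 60.1 → 1 decimal place, 17.5 → 1 decimal place, 1548.2626 → 4 decimal places, 35.8 → 1 decimal place; limit is 1.
Rounded to 1 decimal place: 3448.5 J.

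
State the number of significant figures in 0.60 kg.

2

0.60: leading zeros are not significant; trailing zeros after a decimal point are significant.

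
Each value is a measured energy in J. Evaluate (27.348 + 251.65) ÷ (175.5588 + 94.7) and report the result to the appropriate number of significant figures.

1.032

27.348 + 251.65 = 278.998, limited to 2 d.p. → 5 s.f.; 175.5588 + 94.7 = 270.2588, limited to 1 d.p. → 4 s.f.
Carrying full precision, 278.998 ÷ 270.2588 = 1.03233641236…; keep min(5, 4) = 4 s.f.
Rounded to 4 significant figures: 1.032.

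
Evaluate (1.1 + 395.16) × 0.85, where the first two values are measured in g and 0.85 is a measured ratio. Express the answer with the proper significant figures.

1.1 g + 395.16 g = 396.26 g; the sum is limited to 1 decimal place (4 s.f.).
Carrying full precision, 396.26 × 0.85 = 336.821 g; 0.85 has 2 s.f., so the result keeps min(4, 2) = 2 s.f.
Rounded to 2 significant figures: 3.4 × 10^2 g.

3.4 × 10^2 g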